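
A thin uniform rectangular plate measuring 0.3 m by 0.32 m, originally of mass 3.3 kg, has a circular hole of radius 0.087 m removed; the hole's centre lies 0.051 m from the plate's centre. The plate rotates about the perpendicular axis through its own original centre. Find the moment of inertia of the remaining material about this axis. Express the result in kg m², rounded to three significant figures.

0.0477

Unpierced body about its centre: I₀ = (1/12)M(a²+b²) = (1/12)(3.3)[(0.3)² + (0.32)²] = 0.05291 kg m².
The removed disk has mass m = M·πr²/(ab) = (3.3)·π(0.087)²/(0.3·0.32) = 0.81739 kg (same uniform areal density).
Its moment of inertia about the rotation axis (parallel-axis theorem): I_hole = (1/2)mr² + md² = (1/2)(0.81739)(0.087)² + (0.81739)(0.051)² = 0.0052195 kg m².
Treating the hole as negative mass, I = I₀ − I_hole = 0.05291 − 0.0052195 = 0.047691 kg m².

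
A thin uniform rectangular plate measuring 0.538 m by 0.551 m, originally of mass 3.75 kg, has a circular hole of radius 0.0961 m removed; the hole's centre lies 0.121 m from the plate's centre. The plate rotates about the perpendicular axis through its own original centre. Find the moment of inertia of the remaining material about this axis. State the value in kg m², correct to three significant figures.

0.178

Unpierced body about its centre: I₀ = (1/12)M(a²+b²) = (1/12)(3.75)[(0.538)² + (0.551)²] = 0.18533 kg m².
The removed disk has mass m = M·πr²/(ab) = (3.75)·π(0.0961)²/(0.538·0.551) = 0.36702 kg (same uniform areal density).
Its moment of inertia about the rotation axis (parallel-axis theorem): I_hole = (1/2)mr² + md² = (1/2)(0.36702)(0.0961)² + (0.36702)(0.121)² = 0.0070684 kg m².
Treating the hole as negative mass, I = I₀ − I_hole = 0.18533 − 0.0070684 = 0.17826 kg m².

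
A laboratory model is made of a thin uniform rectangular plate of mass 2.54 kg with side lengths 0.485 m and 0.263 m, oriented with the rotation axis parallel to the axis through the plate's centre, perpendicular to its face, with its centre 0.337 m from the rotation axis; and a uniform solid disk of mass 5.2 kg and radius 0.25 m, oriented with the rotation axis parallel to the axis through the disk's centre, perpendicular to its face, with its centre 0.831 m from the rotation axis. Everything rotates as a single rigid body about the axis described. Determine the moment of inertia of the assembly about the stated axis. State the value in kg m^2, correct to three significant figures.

Rectangular plate: I_cm = (1/12)M(a²+b²) = (1/12)(2.54)[(0.485)² + (0.263)²] = 0.06443 kg m^2; centre at d = 0.337 m, so I = I_cm + Md² gives I = 0.06443 + (2.54)(0.337)² = 0.3529 kg m^2.
Solid disk: I_cm = (1/2)MR² = (1/2)(5.2)(0.25)² = 0.1625 kg m^2; centre at d = 0.831 m, so I = I_cm + Md² gives I = 0.1625 + (5.2)(0.831)² = 3.7534 kg m^2.
Total I = 0.3529 + 3.7534 = 4.1063 kg m^2.

4.11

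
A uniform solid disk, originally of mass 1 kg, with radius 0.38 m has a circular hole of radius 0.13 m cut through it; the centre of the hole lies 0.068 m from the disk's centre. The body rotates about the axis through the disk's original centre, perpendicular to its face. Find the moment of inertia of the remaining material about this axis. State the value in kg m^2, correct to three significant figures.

0.0707

Unpierced body about its centre: I₀ = (1/2)MR² = (1/2)(1)(0.38)² = 0.0722 kg m^2.
The removed disk has mass m = M·(r/R)² = (1)(0.13/0.38)² = 0.11704 kg (same uniform areal density).
Its moment of inertia about the rotation axis (parallel-axis theorem): I_hole = (1/2)mr² + md² = (1/2)(0.11704)(0.13)² + (0.11704)(0.068)² = 0.0015301 kg m^2.
Treating the hole as negative mass, I = I₀ − I_hole = 0.0722 − 0.0015301 = 0.07067 kg m^2.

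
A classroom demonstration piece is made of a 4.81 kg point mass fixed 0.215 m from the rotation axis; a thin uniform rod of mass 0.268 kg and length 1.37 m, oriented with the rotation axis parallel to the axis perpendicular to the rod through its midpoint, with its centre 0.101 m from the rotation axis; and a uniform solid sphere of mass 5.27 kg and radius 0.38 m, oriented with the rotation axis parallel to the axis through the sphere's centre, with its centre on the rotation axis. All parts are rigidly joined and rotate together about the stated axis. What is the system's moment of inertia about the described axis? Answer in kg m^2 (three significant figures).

Point mass: I_cm = 0; centre at d = 0.215 m, so the parallel axis theorem gives I = 0 + (4.81)(0.215)² = 0.22234 kg m^2.
Thin rod: I_cm = (1/12)ML² = (1/12)(0.268)(1.37)² = 0.041917 kg m^2; centre at d = 0.101 m, so the parallel axis theorem gives I = 0.041917 + (0.268)(0.101)² = 0.044651 kg m^2.
Solid sphere: I_cm = (2/5)MR² = (2/5)(5.27)(0.38)² = 0.3044 kg m^2; axis through the centre, so I = 0.3044 kg m^2.
Total I = 0.22234 + 0.044651 + 0.3044 = 0.57139 kg m^2.

0.571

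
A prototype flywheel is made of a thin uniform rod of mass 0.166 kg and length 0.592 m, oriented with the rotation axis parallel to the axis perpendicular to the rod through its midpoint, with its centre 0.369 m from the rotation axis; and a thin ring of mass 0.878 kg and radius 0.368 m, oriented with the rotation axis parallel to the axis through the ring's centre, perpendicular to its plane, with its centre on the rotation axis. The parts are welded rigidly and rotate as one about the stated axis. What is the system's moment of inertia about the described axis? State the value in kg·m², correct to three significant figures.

0.146

Thin rod: I_cm = (1/12)ML² = (1/12)(0.166)(0.592)² = 0.0048481 kg·m²; centre at d = 0.369 m, so I = I_cm + Md² gives I = 0.0048481 + (0.166)(0.369)² = 0.027451 kg·m².
Thin ring: I_cm = MR² = (0.878)(0.368)² = 0.1189 kg·m²; axis through the centre, so I = 0.1189 kg·m².
Total I = 0.027451 + 0.1189 = 0.14635 kg·m².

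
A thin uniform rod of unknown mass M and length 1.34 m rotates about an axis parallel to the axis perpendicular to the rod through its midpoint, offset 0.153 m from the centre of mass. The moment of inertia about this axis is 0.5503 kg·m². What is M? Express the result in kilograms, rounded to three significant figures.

I = I_cm + Md² = (1/12)ML² + Md² = M·[0.0833333·(1.34)² + (0.153)²] = M·0.17304.
So M = 0.5503 / 0.17304 = 3.1801 kg.

3.18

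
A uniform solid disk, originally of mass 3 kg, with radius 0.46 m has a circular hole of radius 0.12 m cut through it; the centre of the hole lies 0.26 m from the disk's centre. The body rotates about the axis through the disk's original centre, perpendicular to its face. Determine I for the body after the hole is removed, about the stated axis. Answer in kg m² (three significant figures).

0.302

Unpierced body about its centre: I₀ = (1/2)MR² = (1/2)(3)(0.46)² = 0.3174 kg m².
The removed disk has mass m = M·(r/R)² = (3)(0.12/0.46)² = 0.20416 kg (same uniform areal density).
Its moment of inertia about the rotation axis (parallel-axis theorem): I_hole = (1/2)mr² + md² = (1/2)(0.20416)(0.12)² + (0.20416)(0.26)² = 0.015271 kg m².
Treating the hole as negative mass, I = I₀ − I_hole = 0.3174 − 0.015271 = 0.30213 kg m².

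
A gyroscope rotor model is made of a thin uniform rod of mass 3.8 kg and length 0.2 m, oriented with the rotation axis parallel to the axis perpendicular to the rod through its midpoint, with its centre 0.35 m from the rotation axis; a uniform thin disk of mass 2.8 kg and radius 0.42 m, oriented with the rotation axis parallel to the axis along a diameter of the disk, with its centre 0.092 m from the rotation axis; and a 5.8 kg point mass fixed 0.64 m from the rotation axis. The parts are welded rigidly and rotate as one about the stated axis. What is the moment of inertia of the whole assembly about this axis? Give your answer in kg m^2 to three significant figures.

3.00

Thin rod: I_cm = (1/12)ML² = (1/12)(3.8)(0.2)² = 0.012667 kg m^2; centre at d = 0.35 m, so the parallel axis theorem gives I = 0.012667 + (3.8)(0.35)² = 0.47817 kg m^2.
Thin disk: I_cm = (1/4)MR² = (1/4)(2.8)(0.42)² = 0.12348 kg m^2; centre at d = 0.092 m, so the parallel axis theorem gives I = 0.12348 + (2.8)(0.092)² = 0.14718 kg m^2.
Point mass: I_cm = 0; centre at d = 0.64 m, so the parallel axis theorem gives I = 0 + (5.8)(0.64)² = 2.3757 kg m^2.
Total I = 0.47817 + 0.14718 + 2.3757 = 3.001 kg m^2.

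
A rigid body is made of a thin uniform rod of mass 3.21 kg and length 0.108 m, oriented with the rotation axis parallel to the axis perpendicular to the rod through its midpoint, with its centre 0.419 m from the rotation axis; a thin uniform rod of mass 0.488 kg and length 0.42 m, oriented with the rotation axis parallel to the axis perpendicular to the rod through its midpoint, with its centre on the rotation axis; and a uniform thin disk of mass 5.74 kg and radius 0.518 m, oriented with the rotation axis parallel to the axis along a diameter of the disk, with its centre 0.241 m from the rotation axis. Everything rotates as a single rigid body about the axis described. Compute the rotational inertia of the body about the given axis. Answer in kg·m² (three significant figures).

Thin rod: I_cm = (1/12)ML² = (1/12)(3.21)(0.108)² = 0.0031201 kg·m²; centre at d = 0.419 m, so the parallel axis theorem gives I = 0.0031201 + (3.21)(0.419)² = 0.56667 kg·m².
Thin rod: I_cm = (1/12)ML² = (1/12)(0.488)(0.42)² = 0.0071736 kg·m²; axis through the centre, so I = 0.0071736 kg·m².
Thin disk: I_cm = (1/4)MR² = (1/4)(5.74)(0.518)² = 0.38504 kg·m²; centre at d = 0.241 m, so the parallel axis theorem gives I = 0.38504 + (5.74)(0.241)² = 0.71843 kg·m².
Total I = 0.56667 + 0.0071736 + 0.71843 = 1.2923 kg·m².

1.29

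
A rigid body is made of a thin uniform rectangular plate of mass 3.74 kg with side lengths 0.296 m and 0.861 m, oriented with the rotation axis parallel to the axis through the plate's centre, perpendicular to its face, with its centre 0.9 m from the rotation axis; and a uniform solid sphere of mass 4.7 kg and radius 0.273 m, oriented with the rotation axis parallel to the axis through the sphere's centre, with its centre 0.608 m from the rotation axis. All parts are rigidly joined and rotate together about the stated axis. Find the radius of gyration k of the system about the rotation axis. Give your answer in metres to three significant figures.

0.782

Rectangular plate: I_cm = (1/12)M(a²+b²) = (1/12)(3.74)[(0.296)² + (0.861)²] = 0.25835 kg·m²; centre at d = 0.9 m, so I = I_cm + Md² gives I = 0.25835 + (3.74)(0.9)² = 3.2878 kg·m².
Solid sphere: I_cm = (2/5)MR² = (2/5)(4.7)(0.273)² = 0.14011 kg·m²; centre at d = 0.608 m, so I = I_cm + Md² gives I = 0.14011 + (4.7)(0.608)² = 1.8775 kg·m².
Total I = 5.1653 kg·m²; total mass M = 8.44 kg.
k = √(I/M) = √(5.1653/8.44) = 0.7823 m.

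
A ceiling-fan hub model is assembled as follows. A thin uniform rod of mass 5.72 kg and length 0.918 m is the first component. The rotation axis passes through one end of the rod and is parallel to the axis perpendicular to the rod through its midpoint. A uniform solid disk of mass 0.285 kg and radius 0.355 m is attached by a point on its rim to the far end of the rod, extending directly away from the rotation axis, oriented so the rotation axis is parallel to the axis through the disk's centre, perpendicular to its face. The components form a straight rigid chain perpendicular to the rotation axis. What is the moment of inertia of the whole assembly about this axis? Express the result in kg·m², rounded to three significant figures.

2.09

Thin rod: I_cm = (1/12)ML² = (1/12)(5.72)(0.918)² = 0.4017 kg·m²; centre at d = 0.459 m, so I = I_cm + Md² gives I = 0.4017 + (5.72)(0.459)² = 1.6068 kg·m².
Solid disk: I_cm = (1/2)MR² = (1/2)(0.285)(0.355)² = 0.017959 kg·m²; centre at d = 0.459 + 0.459 + 0.355 = 1.273 m, so I = I_cm + Md² gives I = 0.017959 + (0.285)(1.273)² = 0.47981 kg·m².
Total I = 1.6068 + 0.47981 = 2.0866 kg·m².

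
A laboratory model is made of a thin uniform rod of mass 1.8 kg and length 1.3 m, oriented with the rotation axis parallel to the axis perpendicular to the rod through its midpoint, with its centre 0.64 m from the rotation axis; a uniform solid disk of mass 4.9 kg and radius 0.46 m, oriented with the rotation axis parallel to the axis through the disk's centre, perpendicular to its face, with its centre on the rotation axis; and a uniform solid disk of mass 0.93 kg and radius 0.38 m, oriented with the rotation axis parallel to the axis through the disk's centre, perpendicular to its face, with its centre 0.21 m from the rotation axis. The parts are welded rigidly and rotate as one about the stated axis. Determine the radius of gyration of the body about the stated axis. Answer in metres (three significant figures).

Thin rod: I_cm = (1/12)ML² = (1/12)(1.8)(1.3)² = 0.2535 kg m²; centre at d = 0.64 m, so I = I_cm + Md² gives I = 0.2535 + (1.8)(0.64)² = 0.99078 kg m².
Solid disk: I_cm = (1/2)MR² = (1/2)(4.9)(0.46)² = 0.51842 kg m²; axis through the centre, so I = 0.51842 kg m².
Solid disk: I_cm = (1/2)MR² = (1/2)(0.93)(0.38)² = 0.067146 kg m²; centre at d = 0.21 m, so I = I_cm + Md² gives I = 0.067146 + (0.93)(0.21)² = 0.10816 kg m².
Total I = 1.6174 kg m²; total mass M = 7.63 kg.
k = √(I/M) = √(1.6174/7.63) = 0.46041 m.

0.460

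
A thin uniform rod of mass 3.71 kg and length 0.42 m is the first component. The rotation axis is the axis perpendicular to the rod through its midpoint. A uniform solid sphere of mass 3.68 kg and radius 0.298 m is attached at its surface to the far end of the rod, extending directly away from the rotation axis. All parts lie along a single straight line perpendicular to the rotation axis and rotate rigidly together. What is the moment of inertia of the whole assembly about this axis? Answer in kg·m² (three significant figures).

Thin rod: I_cm = (1/12)ML² = (1/12)(3.71)(0.42)² = 0.054537 kg·m²; axis through the centre, so I = 0.054537 kg·m².
Solid sphere: I_cm = (2/5)MR² = (2/5)(3.68)(0.298)² = 0.13072 kg·m²; centre at d = 0.21 + 0.298 = 0.508 m, so the parallel axis theorem gives I = 0.13072 + (3.68)(0.508)² = 1.0804 kg·m².
Total I = 0.054537 + 1.0804 = 1.1349 kg·m².

1.13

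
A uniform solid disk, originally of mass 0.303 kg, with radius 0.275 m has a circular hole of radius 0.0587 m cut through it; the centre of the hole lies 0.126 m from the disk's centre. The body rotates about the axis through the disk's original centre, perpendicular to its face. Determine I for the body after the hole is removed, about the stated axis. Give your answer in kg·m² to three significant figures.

Unpierced body about its centre: I₀ = (1/2)MR² = (1/2)(0.303)(0.275)² = 0.011457 kg·m².
The removed disk has mass m = M·(r/R)² = (0.303)(0.0587/0.275)² = 0.013806 kg (same uniform areal density).
Its moment of inertia about the rotation axis (parallel-axis theorem): I_hole = (1/2)mr² + md² = (1/2)(0.013806)(0.0587)² + (0.013806)(0.126)² = 0.00024296 kg·m².
Treating the hole as negative mass, I = I₀ − I_hole = 0.011457 − 0.00024296 = 0.011214 kg·m².

0.0112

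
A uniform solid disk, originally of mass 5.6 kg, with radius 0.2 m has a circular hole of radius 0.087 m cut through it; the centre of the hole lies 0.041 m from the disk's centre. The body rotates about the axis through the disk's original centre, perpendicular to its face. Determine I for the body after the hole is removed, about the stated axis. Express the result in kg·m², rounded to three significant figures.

0.106

Unpierced body about its centre: I₀ = (1/2)MR² = (1/2)(5.6)(0.2)² = 0.112 kg·m².
The removed disk has mass m = M·(r/R)² = (5.6)(0.087/0.2)² = 1.0597 kg (same uniform areal density).
Its moment of inertia about the rotation axis (parallel-axis theorem): I_hole = (1/2)mr² + md² = (1/2)(1.0597)(0.087)² + (1.0597)(0.041)² = 0.0057916 kg·m².
Treating the hole as negative mass, I = I₀ − I_hole = 0.112 − 0.0057916 = 0.10621 kg·m².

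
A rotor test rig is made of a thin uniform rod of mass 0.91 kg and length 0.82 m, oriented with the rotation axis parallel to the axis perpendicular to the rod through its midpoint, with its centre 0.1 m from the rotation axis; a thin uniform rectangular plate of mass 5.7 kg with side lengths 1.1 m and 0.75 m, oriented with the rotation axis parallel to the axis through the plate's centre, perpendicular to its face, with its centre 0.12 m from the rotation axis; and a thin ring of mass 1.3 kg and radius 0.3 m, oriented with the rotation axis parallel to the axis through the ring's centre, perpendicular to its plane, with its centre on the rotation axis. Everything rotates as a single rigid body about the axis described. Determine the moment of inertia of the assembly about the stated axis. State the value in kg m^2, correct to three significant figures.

Thin rod: I_cm = (1/12)ML² = (1/12)(0.91)(0.82)² = 0.05099 kg m^2; centre at d = 0.1 m, so I = I_cm + Md² gives I = 0.05099 + (0.91)(0.1)² = 0.06009 kg m^2.
Rectangular plate: I_cm = (1/12)M(a²+b²) = (1/12)(5.7)[(1.1)² + (0.75)²] = 0.84194 kg m^2; centre at d = 0.12 m, so I = I_cm + Md² gives I = 0.84194 + (5.7)(0.12)² = 0.92402 kg m^2.
Thin ring: I_cm = MR² = (1.3)(0.3)² = 0.117 kg m^2; axis through the centre, so I = 0.117 kg m^2.
Total I = 0.06009 + 0.92402 + 0.117 = 1.1011 kg m^2.

1.10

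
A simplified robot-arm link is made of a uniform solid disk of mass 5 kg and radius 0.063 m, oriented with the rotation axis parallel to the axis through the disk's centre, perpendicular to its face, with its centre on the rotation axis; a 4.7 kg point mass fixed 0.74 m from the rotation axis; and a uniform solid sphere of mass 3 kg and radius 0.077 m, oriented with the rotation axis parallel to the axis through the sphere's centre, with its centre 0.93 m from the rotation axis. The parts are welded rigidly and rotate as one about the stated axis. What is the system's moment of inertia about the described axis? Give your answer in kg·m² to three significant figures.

5.19

Solid disk: I_cm = (1/2)MR² = (1/2)(5)(0.063)² = 0.0099225 kg·m²; axis through the centre, so I = 0.0099225 kg·m².
Point mass: I_cm = 0; centre at d = 0.74 m, so I = I_cm + Md² gives I = 0 + (4.7)(0.74)² = 2.5737 kg·m².
Solid sphere: I_cm = (2/5)MR² = (2/5)(3)(0.077)² = 0.0071148 kg·m²; centre at d = 0.93 m, so I = I_cm + Md² gives I = 0.0071148 + (3)(0.93)² = 2.6018 kg·m².
Total I = 0.0099225 + 2.5737 + 2.6018 = 5.1855 kg·m².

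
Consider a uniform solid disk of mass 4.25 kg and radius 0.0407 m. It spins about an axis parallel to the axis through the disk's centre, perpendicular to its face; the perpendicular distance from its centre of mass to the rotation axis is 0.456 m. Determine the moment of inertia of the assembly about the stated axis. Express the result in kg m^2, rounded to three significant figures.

0.887

I_cm = (1/2)MR² = (1/2)(4.25)(0.0407)² = 0.00352 kg m^2; centre at d = 0.456 m, so the parallel axis theorem gives I = 0.00352 + (4.25)(0.456)² = 0.88725 kg m^2.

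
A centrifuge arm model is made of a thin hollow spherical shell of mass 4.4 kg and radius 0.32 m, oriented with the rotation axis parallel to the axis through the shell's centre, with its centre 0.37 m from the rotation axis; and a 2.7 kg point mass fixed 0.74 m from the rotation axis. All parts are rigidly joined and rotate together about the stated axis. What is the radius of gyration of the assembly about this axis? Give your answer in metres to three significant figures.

Spherical shell: I_cm = (2/3)MR² = (2/3)(4.4)(0.32)² = 0.30037 kg·m²; centre at d = 0.37 m, so I = I_cm + Md² gives I = 0.30037 + (4.4)(0.37)² = 0.90273 kg·m².
Point mass: I_cm = 0; centre at d = 0.74 m, so I = I_cm + Md² gives I = 0 + (2.7)(0.74)² = 1.4785 kg·m².
Total I = 2.3813 kg·m²; total mass M = 7.1 kg.
k = √(I/M) = √(2.3813/7.1) = 0.57913 m.

0.579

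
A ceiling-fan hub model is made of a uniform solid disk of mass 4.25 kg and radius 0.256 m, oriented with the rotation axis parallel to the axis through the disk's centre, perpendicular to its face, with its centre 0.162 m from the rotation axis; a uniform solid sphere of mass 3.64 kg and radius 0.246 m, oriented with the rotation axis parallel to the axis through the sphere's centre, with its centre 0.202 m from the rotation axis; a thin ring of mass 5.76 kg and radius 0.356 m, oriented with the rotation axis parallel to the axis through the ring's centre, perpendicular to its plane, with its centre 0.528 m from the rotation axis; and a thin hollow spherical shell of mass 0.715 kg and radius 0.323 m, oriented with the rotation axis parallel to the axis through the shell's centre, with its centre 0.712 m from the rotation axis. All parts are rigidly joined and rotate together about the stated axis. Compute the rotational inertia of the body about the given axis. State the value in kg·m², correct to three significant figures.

Solid disk: I_cm = (1/2)MR² = (1/2)(4.25)(0.256)² = 0.13926 kg·m²; centre at d = 0.162 m, so the parallel axis theorem gives I = 0.13926 + (4.25)(0.162)² = 0.2508 kg·m².
Solid sphere: I_cm = (2/5)MR² = (2/5)(3.64)(0.246)² = 0.088111 kg·m²; centre at d = 0.202 m, so the parallel axis theorem gives I = 0.088111 + (3.64)(0.202)² = 0.23664 kg·m².
Thin ring: I_cm = MR² = (5.76)(0.356)² = 0.73 kg·m²; centre at d = 0.528 m, so the parallel axis theorem gives I = 0.73 + (5.76)(0.528)² = 2.3358 kg·m².
Spherical shell: I_cm = (2/3)MR² = (2/3)(0.715)(0.323)² = 0.04973 kg·m²; centre at d = 0.712 m, so the parallel axis theorem gives I = 0.04973 + (0.715)(0.712)² = 0.4122 kg·m².
Total I = 0.2508 + 0.23664 + 2.3358 + 0.4122 = 3.2354 kg·m².

3.24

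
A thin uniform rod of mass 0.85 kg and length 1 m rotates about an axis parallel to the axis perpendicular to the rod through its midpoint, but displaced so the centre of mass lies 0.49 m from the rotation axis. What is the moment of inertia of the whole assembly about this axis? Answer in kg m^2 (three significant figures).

I_cm = (1/12)ML² = (1/12)(0.85)(1)² = 0.070833 kg m^2; centre at d = 0.49 m, so I = I_cm + Md² gives I = 0.070833 + (0.85)(0.49)² = 0.27492 kg m^2.

0.275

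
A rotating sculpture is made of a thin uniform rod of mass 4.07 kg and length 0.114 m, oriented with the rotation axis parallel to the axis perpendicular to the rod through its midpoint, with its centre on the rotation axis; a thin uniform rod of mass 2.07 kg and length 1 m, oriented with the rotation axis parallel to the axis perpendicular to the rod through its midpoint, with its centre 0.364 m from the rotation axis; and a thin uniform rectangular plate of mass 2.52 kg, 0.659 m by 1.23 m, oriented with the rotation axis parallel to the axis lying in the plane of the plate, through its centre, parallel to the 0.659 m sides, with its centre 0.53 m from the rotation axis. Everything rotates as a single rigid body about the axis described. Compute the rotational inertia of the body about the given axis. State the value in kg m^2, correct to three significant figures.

1.48

Thin rod: I_cm = (1/12)ML² = (1/12)(4.07)(0.114)² = 0.0044078 kg m^2; axis through the centre, so I = 0.0044078 kg m^2.
Thin rod: I_cm = (1/12)ML² = (1/12)(2.07)(1)² = 0.1725 kg m^2; centre at d = 0.364 m, so I = I_cm + Md² gives I = 0.1725 + (2.07)(0.364)² = 0.44677 kg m^2.
Rectangular plate: I_cm = (1/12)Mb² = (1/12)(2.52)(1.23)² = 0.31771 kg m^2; centre at d = 0.53 m, so I = I_cm + Md² gives I = 0.31771 + (2.52)(0.53)² = 1.0256 kg m^2.
Total I = 0.0044078 + 0.44677 + 1.0256 = 1.4768 kg m^2.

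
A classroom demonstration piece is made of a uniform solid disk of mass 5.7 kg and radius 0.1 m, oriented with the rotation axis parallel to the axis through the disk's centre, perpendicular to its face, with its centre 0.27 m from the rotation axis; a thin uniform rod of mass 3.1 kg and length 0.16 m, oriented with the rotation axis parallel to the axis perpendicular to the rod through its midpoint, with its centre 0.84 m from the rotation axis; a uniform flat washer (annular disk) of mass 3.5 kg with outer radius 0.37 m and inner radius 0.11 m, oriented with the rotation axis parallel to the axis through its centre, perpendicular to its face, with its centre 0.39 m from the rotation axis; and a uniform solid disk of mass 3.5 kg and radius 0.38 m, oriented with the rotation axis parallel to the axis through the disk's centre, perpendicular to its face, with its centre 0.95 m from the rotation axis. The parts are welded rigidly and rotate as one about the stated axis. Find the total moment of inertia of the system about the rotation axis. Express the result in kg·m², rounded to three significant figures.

Solid disk: I_cm = (1/2)MR² = (1/2)(5.7)(0.1)² = 0.0285 kg·m²; centre at d = 0.27 m, so the parallel axis theorem gives I = 0.0285 + (5.7)(0.27)² = 0.44403 kg·m².
Thin rod: I_cm = (1/12)ML² = (1/12)(3.1)(0.16)² = 0.0066133 kg·m²; centre at d = 0.84 m, so the parallel axis theorem gives I = 0.0066133 + (3.1)(0.84)² = 2.194 kg·m².
Annular disk: I_cm = (1/2)M(R²+r²) = (1/2)(3.5)[(0.37)² + (0.11)²] = 0.26075 kg·m²; centre at d = 0.39 m, so the parallel axis theorem gives I = 0.26075 + (3.5)(0.39)² = 0.7931 kg·m².
Solid disk: I_cm = (1/2)MR² = (1/2)(3.5)(0.38)² = 0.2527 kg·m²; centre at d = 0.95 m, so the parallel axis theorem gives I = 0.2527 + (3.5)(0.95)² = 3.4114 kg·m².
Total I = 0.44403 + 2.194 + 0.7931 + 3.4114 = 6.8426 kg·m².

6.84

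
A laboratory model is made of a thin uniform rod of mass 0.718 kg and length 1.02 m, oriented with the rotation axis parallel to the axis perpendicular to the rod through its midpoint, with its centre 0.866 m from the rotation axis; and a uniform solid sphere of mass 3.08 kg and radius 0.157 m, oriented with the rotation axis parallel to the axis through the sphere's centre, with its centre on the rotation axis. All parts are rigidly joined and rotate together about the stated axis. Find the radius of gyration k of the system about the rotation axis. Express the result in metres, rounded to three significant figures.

0.408

Thin rod: I_cm = (1/12)ML² = (1/12)(0.718)(1.02)² = 0.062251 kg m^2; centre at d = 0.866 m, so the parallel axis theorem gives I = 0.062251 + (0.718)(0.866)² = 0.60072 kg m^2.
Solid sphere: I_cm = (2/5)MR² = (2/5)(3.08)(0.157)² = 0.030368 kg m^2; axis through the centre, so I = 0.030368 kg m^2.
Total I = 0.63109 kg m^2; total mass M = 3.798 kg.
k = √(I/M) = √(0.63109/3.798) = 0.40763 m.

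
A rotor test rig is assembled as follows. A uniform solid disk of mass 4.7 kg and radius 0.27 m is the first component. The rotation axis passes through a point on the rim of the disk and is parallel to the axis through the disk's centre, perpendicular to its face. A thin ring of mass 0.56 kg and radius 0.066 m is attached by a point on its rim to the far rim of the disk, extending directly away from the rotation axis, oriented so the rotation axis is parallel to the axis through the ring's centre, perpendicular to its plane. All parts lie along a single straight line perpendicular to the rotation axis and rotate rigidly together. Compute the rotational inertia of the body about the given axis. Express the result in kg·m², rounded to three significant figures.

0.722

Solid disk: I_cm = (1/2)MR² = (1/2)(4.7)(0.27)² = 0.17132 kg·m²; centre at d = 0.27 m, so I = I_cm + Md² gives I = 0.17132 + (4.7)(0.27)² = 0.51395 kg·m².
Thin ring: I_cm = MR² = (0.56)(0.066)² = 0.0024394 kg·m²; centre at d = 0.27 + 0.27 + 0.066 = 0.606 m, so I = I_cm + Md² gives I = 0.0024394 + (0.56)(0.606)² = 0.20809 kg·m².
Total I = 0.51395 + 0.20809 = 0.72204 kg·m².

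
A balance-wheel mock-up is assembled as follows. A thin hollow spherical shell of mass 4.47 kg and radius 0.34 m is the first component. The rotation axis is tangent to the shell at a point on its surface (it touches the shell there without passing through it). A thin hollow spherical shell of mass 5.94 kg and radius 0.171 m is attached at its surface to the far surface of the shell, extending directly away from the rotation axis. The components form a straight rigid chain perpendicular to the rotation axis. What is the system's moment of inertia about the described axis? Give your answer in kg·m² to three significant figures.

5.28

Spherical shell: I_cm = (2/3)MR² = (2/3)(4.47)(0.34)² = 0.34449 kg·m²; centre at d = 0.34 m, so I = I_cm + Md² gives I = 0.34449 + (4.47)(0.34)² = 0.86122 kg·m².
Spherical shell: I_cm = (2/3)MR² = (2/3)(5.94)(0.171)² = 0.11579 kg·m²; centre at d = 0.34 + 0.34 + 0.171 = 0.851 m, so I = I_cm + Md² gives I = 0.11579 + (5.94)(0.851)² = 4.4175 kg·m².
Total I = 0.86122 + 4.4175 = 5.2788 kg·m².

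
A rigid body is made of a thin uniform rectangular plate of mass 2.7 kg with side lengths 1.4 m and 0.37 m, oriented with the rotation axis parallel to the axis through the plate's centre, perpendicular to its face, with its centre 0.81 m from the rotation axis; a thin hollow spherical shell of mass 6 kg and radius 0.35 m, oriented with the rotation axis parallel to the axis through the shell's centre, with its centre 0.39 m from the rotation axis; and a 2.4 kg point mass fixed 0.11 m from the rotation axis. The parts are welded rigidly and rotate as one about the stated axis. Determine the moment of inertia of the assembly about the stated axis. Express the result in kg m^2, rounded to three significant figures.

3.67

Rectangular plate: I_cm = (1/12)M(a²+b²) = (1/12)(2.7)[(1.4)² + (0.37)²] = 0.4718 kg m^2; centre at d = 0.81 m, so I = I_cm + Md² gives I = 0.4718 + (2.7)(0.81)² = 2.2433 kg m^2.
Spherical shell: I_cm = (2/3)MR² = (2/3)(6)(0.35)² = 0.49 kg m^2; centre at d = 0.39 m, so I = I_cm + Md² gives I = 0.49 + (6)(0.39)² = 1.4026 kg m^2.
Point mass: I_cm = 0; centre at d = 0.11 m, so I = I_cm + Md² gives I = 0 + (2.4)(0.11)² = 0.02904 kg m^2.
Total I = 2.2433 + 1.4026 + 0.02904 = 3.6749 kg m^2.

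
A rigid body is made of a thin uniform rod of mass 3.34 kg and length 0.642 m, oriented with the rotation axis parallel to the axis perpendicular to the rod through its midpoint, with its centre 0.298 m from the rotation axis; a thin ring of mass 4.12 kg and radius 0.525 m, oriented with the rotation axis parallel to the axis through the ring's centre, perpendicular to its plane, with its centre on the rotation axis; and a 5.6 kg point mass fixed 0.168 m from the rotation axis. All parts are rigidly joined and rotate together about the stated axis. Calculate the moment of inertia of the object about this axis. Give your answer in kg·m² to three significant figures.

1.70

Thin rod: I_cm = (1/12)ML² = (1/12)(3.34)(0.642)² = 0.11472 kg·m²; centre at d = 0.298 m, so I = I_cm + Md² gives I = 0.11472 + (3.34)(0.298)² = 0.41132 kg·m².
Thin ring: I_cm = MR² = (4.12)(0.525)² = 1.1356 kg·m²; axis through the centre, so I = 1.1356 kg·m².
Point mass: I_cm = 0; centre at d = 0.168 m, so I = I_cm + Md² gives I = 0 + (5.6)(0.168)² = 0.15805 kg·m².
Total I = 0.41132 + 1.1356 + 0.15805 = 1.705 kg·m².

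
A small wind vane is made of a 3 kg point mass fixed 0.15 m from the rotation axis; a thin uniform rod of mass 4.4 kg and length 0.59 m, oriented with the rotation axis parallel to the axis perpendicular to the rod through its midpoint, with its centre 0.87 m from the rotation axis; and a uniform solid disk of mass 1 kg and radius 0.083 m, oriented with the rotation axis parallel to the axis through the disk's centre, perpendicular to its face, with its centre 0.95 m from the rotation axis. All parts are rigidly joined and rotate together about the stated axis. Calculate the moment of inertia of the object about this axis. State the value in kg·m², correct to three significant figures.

Point mass: I_cm = 0; centre at d = 0.15 m, so the parallel axis theorem gives I = 0 + (3)(0.15)² = 0.0675 kg·m².
Thin rod: I_cm = (1/12)ML² = (1/12)(4.4)(0.59)² = 0.12764 kg·m²; centre at d = 0.87 m, so the parallel axis theorem gives I = 0.12764 + (4.4)(0.87)² = 3.458 kg·m².
Solid disk: I_cm = (1/2)MR² = (1/2)(1)(0.083)² = 0.0034445 kg·m²; centre at d = 0.95 m, so the parallel axis theorem gives I = 0.0034445 + (1)(0.95)² = 0.90594 kg·m².
Total I = 0.0675 + 3.458 + 0.90594 = 4.4314 kg·m².

4.43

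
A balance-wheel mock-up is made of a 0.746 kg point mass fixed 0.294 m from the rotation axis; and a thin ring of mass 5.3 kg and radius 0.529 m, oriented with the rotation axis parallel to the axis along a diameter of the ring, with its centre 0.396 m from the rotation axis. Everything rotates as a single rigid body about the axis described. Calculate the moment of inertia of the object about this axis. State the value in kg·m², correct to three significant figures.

1.64

Point mass: I_cm = 0; centre at d = 0.294 m, so I = I_cm + Md² gives I = 0 + (0.746)(0.294)² = 0.064481 kg·m².
Thin ring: I_cm = (1/2)MR² = (1/2)(5.3)(0.529)² = 0.74158 kg·m²; centre at d = 0.396 m, so I = I_cm + Md² gives I = 0.74158 + (5.3)(0.396)² = 1.5727 kg·m².
Total I = 0.064481 + 1.5727 = 1.6372 kg·m².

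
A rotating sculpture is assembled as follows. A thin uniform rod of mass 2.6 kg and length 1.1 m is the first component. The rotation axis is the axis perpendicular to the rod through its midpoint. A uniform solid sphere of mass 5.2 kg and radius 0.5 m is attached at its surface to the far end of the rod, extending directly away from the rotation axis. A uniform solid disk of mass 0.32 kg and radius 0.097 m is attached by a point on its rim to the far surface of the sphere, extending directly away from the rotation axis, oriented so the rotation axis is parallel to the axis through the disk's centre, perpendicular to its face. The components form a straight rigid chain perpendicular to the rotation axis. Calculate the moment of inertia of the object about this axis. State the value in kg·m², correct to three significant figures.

Thin rod: I_cm = (1/12)ML² = (1/12)(2.6)(1.1)² = 0.26217 kg·m²; axis through the centre, so I = 0.26217 kg·m².
Solid sphere: I_cm = (2/5)MR² = (2/5)(5.2)(0.5)² = 0.52 kg·m²; centre at d = 0.55 + 0.5 = 1.05 m, so the parallel axis theorem gives I = 0.52 + (5.2)(1.05)² = 6.253 kg·m².
Solid disk: I_cm = (1/2)MR² = (1/2)(0.32)(0.097)² = 0.0015054 kg·m²; centre at d = 0.55 + 0.5 + 0.5 + 0.097 = 1.647 m, so the parallel axis theorem gives I = 0.0015054 + (0.32)(1.647)² = 0.86954 kg·m².
Total I = 0.26217 + 6.253 + 0.86954 = 7.3847 kg·m².

7.38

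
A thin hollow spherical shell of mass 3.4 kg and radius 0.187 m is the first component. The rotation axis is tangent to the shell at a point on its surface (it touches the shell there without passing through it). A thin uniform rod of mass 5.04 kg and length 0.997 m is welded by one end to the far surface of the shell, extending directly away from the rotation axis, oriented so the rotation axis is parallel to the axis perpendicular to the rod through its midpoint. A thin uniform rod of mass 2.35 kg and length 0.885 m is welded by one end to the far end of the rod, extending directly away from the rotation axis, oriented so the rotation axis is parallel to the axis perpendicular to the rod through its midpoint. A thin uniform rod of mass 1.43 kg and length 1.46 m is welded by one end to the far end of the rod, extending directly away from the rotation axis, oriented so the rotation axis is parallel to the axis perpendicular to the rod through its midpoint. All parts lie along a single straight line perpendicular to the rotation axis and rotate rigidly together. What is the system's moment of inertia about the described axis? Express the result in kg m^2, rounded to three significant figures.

Spherical shell: I_cm = (2/3)MR² = (2/3)(3.4)(0.187)² = 0.079263 kg m^2; centre at d = 0.187 m, so I = I_cm + Md² gives I = 0.079263 + (3.4)(0.187)² = 0.19816 kg m^2.
Thin rod: I_cm = (1/12)ML² = (1/12)(5.04)(0.997)² = 0.41748 kg m^2; centre at d = 0.187 + 0.187 + 0.4985 = 0.8725 m, so I = I_cm + Md² gives I = 0.41748 + (5.04)(0.8725)² = 4.2542 kg m^2.
Thin rod: I_cm = (1/12)ML² = (1/12)(2.35)(0.885)² = 0.15338 kg m^2; centre at d = 0.187 + 0.187 + 0.4985 + 0.4985 + 0.4425 = 1.8135 m, so I = I_cm + Md² gives I = 0.15338 + (2.35)(1.8135)² = 7.882 kg m^2.
Thin rod: I_cm = (1/12)ML² = (1/12)(1.43)(1.46)² = 0.25402 kg m^2; centre at d = 0.187 + 0.187 + 0.4985 + 0.4985 + 0.4425 + 0.4425 + 0.73 = 2.986 m, so I = I_cm + Md² gives I = 0.25402 + (1.43)(2.986)² = 13.004 kg m^2.
Total I = 0.19816 + 4.2542 + 7.882 + 13.004 = 25.339 kg m^2.

25.3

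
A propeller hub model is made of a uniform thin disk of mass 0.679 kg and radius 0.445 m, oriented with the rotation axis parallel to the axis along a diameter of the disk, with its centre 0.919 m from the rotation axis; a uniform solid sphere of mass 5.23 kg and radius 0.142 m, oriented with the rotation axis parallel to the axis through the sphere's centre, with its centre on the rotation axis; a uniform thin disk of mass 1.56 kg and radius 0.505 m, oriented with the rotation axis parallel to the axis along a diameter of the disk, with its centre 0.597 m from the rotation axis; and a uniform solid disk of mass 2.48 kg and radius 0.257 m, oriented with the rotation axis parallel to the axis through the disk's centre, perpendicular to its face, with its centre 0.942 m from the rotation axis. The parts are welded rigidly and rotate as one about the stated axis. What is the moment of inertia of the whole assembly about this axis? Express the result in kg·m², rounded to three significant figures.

3.59

Thin disk: I_cm = (1/4)MR² = (1/4)(0.679)(0.445)² = 0.033615 kg·m²; centre at d = 0.919 m, so the parallel axis theorem gives I = 0.033615 + (0.679)(0.919)² = 0.60707 kg·m².
Solid sphere: I_cm = (2/5)MR² = (2/5)(5.23)(0.142)² = 0.042183 kg·m²; axis through the centre, so I = 0.042183 kg·m².
Thin disk: I_cm = (1/4)MR² = (1/4)(1.56)(0.505)² = 0.09946 kg·m²; centre at d = 0.597 m, so the parallel axis theorem gives I = 0.09946 + (1.56)(0.597)² = 0.65546 kg·m².
Solid disk: I_cm = (1/2)MR² = (1/2)(2.48)(0.257)² = 0.081901 kg·m²; centre at d = 0.942 m, so the parallel axis theorem gives I = 0.081901 + (2.48)(0.942)² = 2.2826 kg·m².
Total I = 0.60707 + 0.042183 + 0.65546 + 2.2826 = 3.5873 kg·m².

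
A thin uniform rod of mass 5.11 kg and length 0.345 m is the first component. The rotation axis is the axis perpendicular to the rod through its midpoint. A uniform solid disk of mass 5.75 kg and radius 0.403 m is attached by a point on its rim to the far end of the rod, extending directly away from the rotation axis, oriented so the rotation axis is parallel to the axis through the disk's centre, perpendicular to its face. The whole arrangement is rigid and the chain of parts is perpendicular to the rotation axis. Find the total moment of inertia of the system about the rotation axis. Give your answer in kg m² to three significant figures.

2.42

Thin rod: I_cm = (1/12)ML² = (1/12)(5.11)(0.345)² = 0.050685 kg m²; axis through the centre, so I = 0.050685 kg m².
Solid disk: I_cm = (1/2)MR² = (1/2)(5.75)(0.403)² = 0.46693 kg m²; centre at d = 0.1725 + 0.403 = 0.5755 m, so the parallel axis theorem gives I = 0.46693 + (5.75)(0.5755)² = 2.3713 kg m².
Total I = 0.050685 + 2.3713 = 2.422 kg m².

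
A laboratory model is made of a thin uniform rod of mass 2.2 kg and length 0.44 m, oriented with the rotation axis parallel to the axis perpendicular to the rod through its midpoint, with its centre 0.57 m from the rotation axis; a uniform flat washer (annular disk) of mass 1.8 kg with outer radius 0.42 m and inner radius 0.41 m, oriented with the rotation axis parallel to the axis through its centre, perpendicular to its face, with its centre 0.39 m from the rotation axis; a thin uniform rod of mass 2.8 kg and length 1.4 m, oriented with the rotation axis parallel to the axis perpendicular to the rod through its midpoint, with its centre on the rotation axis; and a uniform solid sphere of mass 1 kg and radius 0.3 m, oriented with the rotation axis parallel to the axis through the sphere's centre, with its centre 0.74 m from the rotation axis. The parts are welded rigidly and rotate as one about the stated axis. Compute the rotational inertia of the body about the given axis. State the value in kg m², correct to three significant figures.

Thin rod: I_cm = (1/12)ML² = (1/12)(2.2)(0.44)² = 0.035493 kg m²; centre at d = 0.57 m, so I = I_cm + Md² gives I = 0.035493 + (2.2)(0.57)² = 0.75027 kg m².
Annular disk: I_cm = (1/2)M(R²+r²) = (1/2)(1.8)[(0.42)² + (0.41)²] = 0.31005 kg m²; centre at d = 0.39 m, so I = I_cm + Md² gives I = 0.31005 + (1.8)(0.39)² = 0.58383 kg m².
Thin rod: I_cm = (1/12)ML² = (1/12)(2.8)(1.4)² = 0.45733 kg m²; axis through the centre, so I = 0.45733 kg m².
Solid sphere: I_cm = (2/5)MR² = (2/5)(1)(0.3)² = 0.036 kg m²; centre at d = 0.74 m, so I = I_cm + Md² gives I = 0.036 + (1)(0.74)² = 0.5836 kg m².
Total I = 0.75027 + 0.58383 + 0.45733 + 0.5836 = 2.375 kg m².

2.38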